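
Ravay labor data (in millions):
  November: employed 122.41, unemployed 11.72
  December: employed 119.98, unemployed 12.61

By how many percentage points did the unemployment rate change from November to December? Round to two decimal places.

November: labor force = 122.41 + 11.72 = 134.13; u = 11.72/134.13 = 8.74%.
December: labor force = 119.98 + 12.61 = 132.59; u = 12.61/132.59 = 9.51%.
Change = 9.51% − 8.74% = +0.77 pp.

The unemployment rate changed by +0.77 percentage points.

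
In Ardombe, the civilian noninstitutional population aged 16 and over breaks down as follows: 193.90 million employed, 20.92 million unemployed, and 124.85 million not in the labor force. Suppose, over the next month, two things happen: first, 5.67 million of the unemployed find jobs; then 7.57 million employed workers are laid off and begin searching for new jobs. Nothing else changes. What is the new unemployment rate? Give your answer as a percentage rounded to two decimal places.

Initially, labor force = 193.90 + 20.92 = 214.82 million, so u = 20.92/214.82 = 9.74%.
After the first change, unemployed falls and employed rises by 5.67; labor force unchanged → E = 199.57, U = 15.25, labor force = 214.82 million.
After the second change, employed falls and unemployed rises by 7.57; labor force unchanged → E = 192.00, U = 22.82, labor force = 214.82 million.
New unemployment rate = 22.82 / 214.82 = 10.62%.

New unemployment rate ≈ 10.62%.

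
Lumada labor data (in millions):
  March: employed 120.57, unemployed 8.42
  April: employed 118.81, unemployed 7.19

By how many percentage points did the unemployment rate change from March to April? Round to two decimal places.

The unemployment rate changed by −0.82 percentage points.

March: labor force = 120.57 + 8.42 = 128.99; u = 8.42/128.99 = 6.53%.
April: labor force = 118.81 + 7.19 = 126.00; u = 7.19/126.00 = 5.71%.
Change = 5.71% − 6.53% = −0.82 pp.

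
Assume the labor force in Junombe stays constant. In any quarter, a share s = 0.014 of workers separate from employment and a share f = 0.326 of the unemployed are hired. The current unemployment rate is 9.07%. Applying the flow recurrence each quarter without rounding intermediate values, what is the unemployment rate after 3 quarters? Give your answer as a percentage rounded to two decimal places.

With a fixed labor force, u_{t+1} = u_t + s·(1−u_t) − f·u_t = u_t·(1−s−f) + s.
Here 1−s−f = 0.660 and s = 0.014.
u_1 = 0.090700 × 0.660 + 0.014 = 0.073862.
u_2 = 0.073862 × 0.660 + 0.014 = 0.062749.
u_3 = 0.062749 × 0.660 + 0.014 = 0.055414.

Unemployment rate after three quarters ≈ 5.54%.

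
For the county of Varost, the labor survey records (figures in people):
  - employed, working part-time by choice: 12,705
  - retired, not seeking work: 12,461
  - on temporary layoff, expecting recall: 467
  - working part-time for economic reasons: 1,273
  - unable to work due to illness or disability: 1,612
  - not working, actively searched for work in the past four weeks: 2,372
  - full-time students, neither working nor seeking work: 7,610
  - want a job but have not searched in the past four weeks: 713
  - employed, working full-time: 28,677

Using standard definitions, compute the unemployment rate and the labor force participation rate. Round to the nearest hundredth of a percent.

Unemployment rate ≈ 6.24%; labor force participation rate ≈ 67.01%.

Employed = 12,705 + 1,273 + 28,677 = 42,655 (anyone who worked, including part-time for economic reasons, counts as employed).
Unemployed = 467 + 2,372 = 2,839 (jobless and actively searching, or on temporary layoff).
Labor force = 42,655 + 2,839 = 45,494.
Not in labor force = 12,461 + 1,612 + 7,610 + 713 = 22,396 (those not working and not actively searching are outside the labor force — including those who want a job but have given up searching).
Civilian working-age population = 45,494 + 22,396 = 67,890.
Unemployment rate = 2,839 / 45,494 = 6.24%.
Labor force participation rate = 45,494 / 67,890 = 67.01%.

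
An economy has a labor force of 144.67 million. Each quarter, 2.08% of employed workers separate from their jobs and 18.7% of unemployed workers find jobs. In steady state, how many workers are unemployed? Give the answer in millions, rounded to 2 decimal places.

Steady-state unemployment rate u* = s/(s+f) = 2.08/(2.08+18.7) = 0.100096.
Unemployed = u* × labor force = 0.100096 × 144.67 ≈ 14.48 million.

About 14.48 million are unemployed in steady state.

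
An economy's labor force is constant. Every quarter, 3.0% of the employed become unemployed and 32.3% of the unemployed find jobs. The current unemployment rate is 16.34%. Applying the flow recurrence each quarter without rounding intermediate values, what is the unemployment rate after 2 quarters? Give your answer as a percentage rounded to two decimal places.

With a fixed labor force, u_{t+1} = u_t + s·(1−u_t) − f·u_t = u_t·(1−s−f) + s.
Here 1−s−f = 0.647 and s = 0.030.
u_1 = 0.163400 × 0.647 + 0.030 = 0.135720.
u_2 = 0.135720 × 0.647 + 0.030 = 0.117811.

Unemployment rate after two quarters ≈ 11.78%.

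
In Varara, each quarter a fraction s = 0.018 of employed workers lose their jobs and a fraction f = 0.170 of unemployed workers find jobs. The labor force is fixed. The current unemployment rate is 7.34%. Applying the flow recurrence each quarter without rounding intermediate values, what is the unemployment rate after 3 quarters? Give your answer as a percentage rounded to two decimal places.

With a fixed labor force, u_{t+1} = u_t + s·(1−u_t) − f·u_t = u_t·(1−s−f) + s.
Here 1−s−f = 0.812 and s = 0.018.
u_1 = 0.073400 × 0.812 + 0.018 = 0.077601.
u_2 = 0.077601 × 0.812 + 0.018 = 0.081012.
u_3 = 0.081012 × 0.812 + 0.018 = 0.083782.

Unemployment rate after three quarters ≈ 8.38%.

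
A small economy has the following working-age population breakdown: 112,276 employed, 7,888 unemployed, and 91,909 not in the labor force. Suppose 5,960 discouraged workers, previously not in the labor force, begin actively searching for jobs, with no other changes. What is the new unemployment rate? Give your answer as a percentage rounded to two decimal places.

Initially, labor force = 112,276 + 7,888 = 120,164, so u = 7,888/120,164 = 6.56%.
After the change, unemployed and labor force both rise by 5,960 → E = 112,276, U = 13,848, labor force = 126,124.
New unemployment rate = 13,848 / 126,124 = 10.98%.

New unemployment rate ≈ 10.98%.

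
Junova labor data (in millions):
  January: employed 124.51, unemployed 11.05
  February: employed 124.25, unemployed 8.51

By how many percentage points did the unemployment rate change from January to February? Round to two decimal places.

January: labor force = 124.51 + 11.05 = 135.56; u = 11.05/135.56 = 8.15%.
February: labor force = 124.25 + 8.51 = 132.76; u = 8.51/132.76 = 6.41%.
Change = 6.41% − 8.15% = −1.74 pp.

The unemployment rate changed by −1.74 percentage points.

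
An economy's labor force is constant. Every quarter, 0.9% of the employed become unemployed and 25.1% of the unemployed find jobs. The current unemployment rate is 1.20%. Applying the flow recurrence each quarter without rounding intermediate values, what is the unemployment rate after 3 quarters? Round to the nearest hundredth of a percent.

Unemployment rate after three quarters ≈ 2.55%.

With a fixed labor force, u_{t+1} = u_t + s·(1−u_t) − f·u_t = u_t·(1−s−f) + s.
Here 1−s−f = 0.740 and s = 0.009.
u_1 = 0.012000 × 0.740 + 0.009 = 0.017880.
u_2 = 0.017880 × 0.740 + 0.009 = 0.022231.
u_3 = 0.022231 × 0.740 + 0.009 = 0.025451.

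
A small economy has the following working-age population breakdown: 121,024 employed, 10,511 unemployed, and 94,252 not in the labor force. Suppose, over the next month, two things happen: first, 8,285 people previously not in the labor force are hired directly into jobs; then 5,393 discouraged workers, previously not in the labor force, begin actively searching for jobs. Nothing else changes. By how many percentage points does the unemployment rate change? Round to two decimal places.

Initially, labor force = 121,024 + 10,511 = 131,535, so u = 10,511/131,535 = 7.99%.
After the first change, employed and labor force both rise by 8,285; unemployed unchanged → E = 129,309, U = 10,511, labor force = 139,820.
After the second change, unemployed and labor force both rise by 5,393 → E = 129,309, U = 15,904, labor force = 145,213.
New unemployment rate = 15,904 / 145,213 = 10.95%.
Change = 10.95% − 7.99% = +2.96 percentage points.

The unemployment rate changes by +2.96 percentage points.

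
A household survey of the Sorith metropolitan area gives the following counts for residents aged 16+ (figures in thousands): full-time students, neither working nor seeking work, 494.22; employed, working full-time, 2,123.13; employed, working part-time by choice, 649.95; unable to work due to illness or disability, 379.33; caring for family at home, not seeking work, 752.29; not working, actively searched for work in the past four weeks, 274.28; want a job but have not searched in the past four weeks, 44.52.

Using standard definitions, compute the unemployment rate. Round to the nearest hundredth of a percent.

Unemployment rate ≈ 9.00%.

Employed = 2,123.13 + 649.95 = 2,773.08 thousand.
Unemployed = 274.28 thousand.
Labor force = 2,773.08 + 274.28 = 3,047.36 thousand.
Unemployment rate = 274.28 / 3,047.36 = 9.00%.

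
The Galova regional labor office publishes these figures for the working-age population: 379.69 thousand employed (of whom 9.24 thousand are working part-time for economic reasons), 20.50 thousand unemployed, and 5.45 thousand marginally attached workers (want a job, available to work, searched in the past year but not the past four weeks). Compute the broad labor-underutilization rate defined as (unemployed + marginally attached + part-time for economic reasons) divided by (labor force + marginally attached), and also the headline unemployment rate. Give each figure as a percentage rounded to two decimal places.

Broad underutilization rate ≈ 8.68%; headline unemployment rate ≈ 5.12%.

Labor force = 379.69 + 20.50 = 400.19 thousand.
Numerator = 20.50 + 5.45 + 9.24 = 35.19 thousand.
Denominator = 400.19 + 5.45 = 405.64 thousand.
Broad rate = 35.19 / 405.64 = 8.68%.
Headline unemployment rate = 20.50 / 400.19 = 5.12%.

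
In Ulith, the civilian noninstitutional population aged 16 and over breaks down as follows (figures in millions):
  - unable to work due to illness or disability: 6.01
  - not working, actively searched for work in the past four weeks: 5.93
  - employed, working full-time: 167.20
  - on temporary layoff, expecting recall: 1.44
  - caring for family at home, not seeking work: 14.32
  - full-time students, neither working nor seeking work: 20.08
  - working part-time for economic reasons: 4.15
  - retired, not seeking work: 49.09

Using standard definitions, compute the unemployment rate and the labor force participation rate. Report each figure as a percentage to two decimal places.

Unemployment rate ≈ 4.12%; labor force participation rate ≈ 66.63%.

Employed = 167.20 + 4.15 = 171.35 million (anyone who worked, including part-time for economic reasons, counts as employed).
Unemployed = 5.93 + 1.44 = 7.37 million (jobless and actively searching, or on temporary layoff).
Labor force = 171.35 + 7.37 = 178.72 million.
Not in labor force = 6.01 + 14.32 + 20.08 + 49.09 = 89.50 million (those not working and not actively searching are outside the labor force).
Civilian working-age population = 178.72 + 89.50 = 268.22 million.
Unemployment rate = 7.37 / 178.72 = 4.12%.
Labor force participation rate = 178.72 / 268.22 = 66.63%.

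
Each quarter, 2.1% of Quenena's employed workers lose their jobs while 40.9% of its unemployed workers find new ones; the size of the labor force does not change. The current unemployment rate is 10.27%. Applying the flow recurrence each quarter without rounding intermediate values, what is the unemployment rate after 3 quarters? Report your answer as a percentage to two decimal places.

With a fixed labor force, u_{t+1} = u_t + s·(1−u_t) − f·u_t = u_t·(1−s−f) + s.
Here 1−s−f = 0.570 and s = 0.021.
u_1 = 0.102700 × 0.570 + 0.021 = 0.079539.
u_2 = 0.079539 × 0.570 + 0.021 = 0.066337.
u_3 = 0.066337 × 0.570 + 0.021 = 0.058812.

Unemployment rate after three quarters ≈ 5.88%.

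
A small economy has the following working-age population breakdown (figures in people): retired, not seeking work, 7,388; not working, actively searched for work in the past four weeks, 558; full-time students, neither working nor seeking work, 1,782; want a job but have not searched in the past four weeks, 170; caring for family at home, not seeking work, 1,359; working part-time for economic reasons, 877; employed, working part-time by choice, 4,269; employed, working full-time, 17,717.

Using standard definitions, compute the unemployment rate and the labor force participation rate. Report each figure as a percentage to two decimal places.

Employed = 877 + 4,269 + 17,717 = 22,863 (anyone who worked, including part-time for economic reasons, counts as employed).
Unemployed = 558.
Labor force = 22,863 + 558 = 23,421.
Not in labor force = 7,388 + 1,782 + 170 + 1,359 = 10,699 (those not working and not actively searching are outside the labor force — including those who want a job but have given up searching).
Civilian working-age population = 23,421 + 10,699 = 34,120.
Unemployment rate = 558 / 23,421 = 2.38%.
Labor force participation rate = 23,421 / 34,120 = 68.64%.

Unemployment rate ≈ 2.38%; labor force participation rate ≈ 68.64%.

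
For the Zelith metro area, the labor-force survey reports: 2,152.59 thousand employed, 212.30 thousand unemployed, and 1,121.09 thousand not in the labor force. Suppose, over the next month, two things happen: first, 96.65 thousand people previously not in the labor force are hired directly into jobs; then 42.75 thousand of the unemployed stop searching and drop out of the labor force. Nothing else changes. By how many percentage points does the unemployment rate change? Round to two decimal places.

The unemployment rate changes by −1.97 percentage points.

Initially, labor force = 2,152.59 + 212.30 = 2,364.89 thousand, so u = 212.30/2,364.89 = 8.98%.
After the first change, employed and labor force both rise by 96.65; unemployed unchanged → E = 2,249.24, U = 212.30, labor force = 2,461.54 thousand.
After the second change, unemployed and labor force both fall by 42.75 → E = 2,249.24, U = 169.55, labor force = 2,418.79 thousand.
New unemployment rate = 169.55 / 2,418.79 = 7.01%.
Change = 7.01% − 8.98% = −1.97 percentage points.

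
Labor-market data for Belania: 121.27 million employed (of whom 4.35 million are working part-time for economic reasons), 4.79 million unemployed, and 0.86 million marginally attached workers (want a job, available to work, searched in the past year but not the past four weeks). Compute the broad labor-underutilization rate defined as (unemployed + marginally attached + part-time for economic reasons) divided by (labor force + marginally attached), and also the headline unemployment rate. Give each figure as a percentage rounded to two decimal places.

Broad underutilization rate ≈ 7.88%; headline unemployment rate ≈ 3.80%.

Labor force = 121.27 + 4.79 = 126.06 million.
Numerator = 4.79 + 0.86 + 4.35 = 10.00 million.
Denominator = 126.06 + 0.86 = 126.92 million.
Broad rate = 10.00 / 126.92 = 7.88%.
Headline unemployment rate = 4.79 / 126.06 = 3.80%.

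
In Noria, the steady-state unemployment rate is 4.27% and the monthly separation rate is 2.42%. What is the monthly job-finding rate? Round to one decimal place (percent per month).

From u* = s/(s+f): f = s·(1−u)/u.
f = 2.42 × (1 − 0.0427) / 0.0427 = 2.3167 / 0.0427 ≈ 54.3% per month.

Job-finding rate ≈ 54.3% per month.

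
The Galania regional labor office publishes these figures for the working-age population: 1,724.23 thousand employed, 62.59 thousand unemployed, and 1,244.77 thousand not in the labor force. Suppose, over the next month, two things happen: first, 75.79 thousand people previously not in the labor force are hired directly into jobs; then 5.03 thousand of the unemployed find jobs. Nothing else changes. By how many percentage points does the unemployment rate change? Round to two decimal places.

Initially, labor force = 1,724.23 + 62.59 = 1,786.82 thousand, so u = 62.59/1,786.82 = 3.50%.
After the first change, employed and labor force both rise by 75.79; unemployed unchanged → E = 1,800.02, U = 62.59, labor force = 1,862.61 thousand.
After the second change, unemployed falls and employed rises by 5.03; labor force unchanged → E = 1,805.05, U = 57.56, labor force = 1,862.61 thousand.
New unemployment rate = 57.56 / 1,862.61 = 3.09%.
Change = 3.09% − 3.50% = −0.41 percentage points.

The unemployment rate changes by −0.41 percentage points.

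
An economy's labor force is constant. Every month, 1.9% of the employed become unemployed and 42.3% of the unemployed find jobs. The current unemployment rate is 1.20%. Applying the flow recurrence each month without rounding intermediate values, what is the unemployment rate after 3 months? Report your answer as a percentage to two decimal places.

Unemployment rate after three months ≈ 3.76%.

With a fixed labor force, u_{t+1} = u_t + s·(1−u_t) − f·u_t = u_t·(1−s−f) + s.
Here 1−s−f = 0.558 and s = 0.019.
u_1 = 0.012000 × 0.558 + 0.019 = 0.025696.
u_2 = 0.025696 × 0.558 + 0.019 = 0.033338.
u_3 = 0.033338 × 0.558 + 0.019 = 0.037603.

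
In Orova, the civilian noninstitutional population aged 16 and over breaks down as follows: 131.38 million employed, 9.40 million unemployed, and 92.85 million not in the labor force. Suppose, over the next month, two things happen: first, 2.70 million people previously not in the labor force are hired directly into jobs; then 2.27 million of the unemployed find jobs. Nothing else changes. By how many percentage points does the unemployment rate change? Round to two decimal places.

The unemployment rate changes by −1.71 percentage points.

Initially, labor force = 131.38 + 9.40 = 140.78 million, so u = 9.40/140.78 = 6.68%.
After the first change, employed and labor force both rise by 2.70; unemployed unchanged → E = 134.08, U = 9.40, labor force = 143.48 million.
After the second change, unemployed falls and employed rises by 2.27; labor force unchanged → E = 136.35, U = 7.13, labor force = 143.48 million.
New unemployment rate = 7.13 / 143.48 = 4.97%.
Change = 4.97% − 6.68% = −1.71 percentage points.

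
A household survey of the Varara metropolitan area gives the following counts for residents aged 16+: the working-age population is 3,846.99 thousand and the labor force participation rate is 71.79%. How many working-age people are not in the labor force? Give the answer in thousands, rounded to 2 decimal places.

Share not in the labor force = 1 − 0.7179 = 0.2821.
Not in labor force = 0.2821 × 3,846.99 ≈ 1,085.24 thousand.

About 1,085.24 thousand are not in the labor force.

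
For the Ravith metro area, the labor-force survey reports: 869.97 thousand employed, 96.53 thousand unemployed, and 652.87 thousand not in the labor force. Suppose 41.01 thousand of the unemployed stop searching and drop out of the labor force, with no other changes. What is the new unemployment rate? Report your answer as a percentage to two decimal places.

New unemployment rate ≈ 6.00%.

Initially, labor force = 869.97 + 96.53 = 966.50 thousand, so u = 96.53/966.50 = 9.99%.
After the change, unemployed and labor force both fall by 41.01 → E = 869.97, U = 55.52, labor force = 925.49 thousand.
New unemployment rate = 55.52 / 925.49 = 6.00%.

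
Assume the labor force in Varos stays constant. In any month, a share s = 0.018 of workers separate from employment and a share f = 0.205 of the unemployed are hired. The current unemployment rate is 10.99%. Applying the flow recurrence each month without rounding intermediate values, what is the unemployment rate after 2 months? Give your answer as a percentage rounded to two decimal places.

With a fixed labor force, u_{t+1} = u_t + s·(1−u_t) − f·u_t = u_t·(1−s−f) + s.
Here 1−s−f = 0.777 and s = 0.018.
u_1 = 0.109900 × 0.777 + 0.018 = 0.103392.
u_2 = 0.103392 × 0.777 + 0.018 = 0.098336.

Unemployment rate after two months ≈ 9.83%.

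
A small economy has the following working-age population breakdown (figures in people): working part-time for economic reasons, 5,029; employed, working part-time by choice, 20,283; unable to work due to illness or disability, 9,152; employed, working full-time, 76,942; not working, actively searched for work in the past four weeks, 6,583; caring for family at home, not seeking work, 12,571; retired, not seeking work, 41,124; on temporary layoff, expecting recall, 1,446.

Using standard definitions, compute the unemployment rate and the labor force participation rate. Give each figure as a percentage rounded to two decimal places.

Employed = 5,029 + 20,283 + 76,942 = 102,254 (anyone who worked, including part-time for economic reasons, counts as employed).
Unemployed = 6,583 + 1,446 = 8,029 (jobless and actively searching, or on temporary layoff).
Labor force = 102,254 + 8,029 = 110,283.
Not in labor force = 9,152 + 12,571 + 41,124 = 62,847 (those not working and not actively searching are outside the labor force).
Civilian working-age population = 110,283 + 62,847 = 173,130.
Unemployment rate = 8,029 / 110,283 = 7.28%.
Labor force participation rate = 110,283 / 173,130 = 63.70%.

Unemployment rate ≈ 7.28%; labor force participation rate ≈ 63.70%.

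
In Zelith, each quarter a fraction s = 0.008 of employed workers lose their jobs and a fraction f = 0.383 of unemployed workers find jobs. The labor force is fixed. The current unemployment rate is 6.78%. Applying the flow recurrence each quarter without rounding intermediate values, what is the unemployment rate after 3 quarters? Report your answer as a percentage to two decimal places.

Unemployment rate after three quarters ≈ 3.12%.

With a fixed labor force, u_{t+1} = u_t + s·(1−u_t) − f·u_t = u_t·(1−s−f) + s.
Here 1−s−f = 0.609 and s = 0.008.
u_1 = 0.067800 × 0.609 + 0.008 = 0.049290.
u_2 = 0.049290 × 0.609 + 0.008 = 0.038018.
u_3 = 0.038018 × 0.609 + 0.008 = 0.031153.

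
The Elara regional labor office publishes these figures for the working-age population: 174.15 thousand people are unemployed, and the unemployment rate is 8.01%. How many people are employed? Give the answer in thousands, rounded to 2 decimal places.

Labor force = U / u = 174.15 / 0.0801 ≈ 2,174.16 thousand.
Employed = labor force − unemployed = 2,174.16 − 174.15 = 2,000.01 thousand.

About 2,000.01 thousand are employed.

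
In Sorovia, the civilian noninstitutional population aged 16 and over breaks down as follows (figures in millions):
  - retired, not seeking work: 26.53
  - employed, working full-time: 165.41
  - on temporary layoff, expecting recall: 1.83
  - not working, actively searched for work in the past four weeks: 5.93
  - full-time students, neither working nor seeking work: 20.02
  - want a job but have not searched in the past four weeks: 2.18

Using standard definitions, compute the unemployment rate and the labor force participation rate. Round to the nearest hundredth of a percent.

Employed = 165.41 million.
Unemployed = 1.83 + 5.93 = 7.76 million (jobless and actively searching, or on temporary layoff).
Labor force = 165.41 + 7.76 = 173.17 million.
Not in labor force = 26.53 + 20.02 + 2.18 = 48.73 million (those not working and not actively searching are outside the labor force — including those who want a job but have given up searching).
Civilian working-age population = 173.17 + 48.73 = 221.90 million.
Unemployment rate = 7.76 / 173.17 = 4.48%.
Labor force participation rate = 173.17 / 221.90 = 78.04%.

Unemployment rate ≈ 4.48%; labor force participation rate ≈ 78.04%.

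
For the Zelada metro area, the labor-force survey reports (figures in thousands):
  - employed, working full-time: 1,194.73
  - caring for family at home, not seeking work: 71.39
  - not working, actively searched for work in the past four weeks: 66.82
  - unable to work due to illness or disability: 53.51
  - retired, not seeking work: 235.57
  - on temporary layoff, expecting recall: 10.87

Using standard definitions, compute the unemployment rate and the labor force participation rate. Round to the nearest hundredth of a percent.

Employed = 1,194.73 thousand.
Unemployed = 66.82 + 10.87 = 77.69 thousand (jobless and actively searching, or on temporary layoff).
Labor force = 1,194.73 + 77.69 = 1,272.42 thousand.
Not in labor force = 71.39 + 53.51 + 235.57 = 360.47 thousand (those not working and not actively searching are outside the labor force).
Civilian working-age population = 1,272.42 + 360.47 = 1,632.89 thousand.
Unemployment rate = 77.69 / 1,272.42 = 6.11%.
Labor force participation rate = 1,272.42 / 1,632.89 = 77.92%.

Unemployment rate ≈ 6.11%; labor force participation rate ≈ 77.92%.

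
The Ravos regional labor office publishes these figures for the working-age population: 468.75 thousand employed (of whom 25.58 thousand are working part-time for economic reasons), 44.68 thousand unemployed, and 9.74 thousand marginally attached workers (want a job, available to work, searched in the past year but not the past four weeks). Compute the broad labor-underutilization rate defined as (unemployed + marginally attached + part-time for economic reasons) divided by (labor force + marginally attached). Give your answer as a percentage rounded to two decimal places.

Labor force = 468.75 + 44.68 = 513.43 thousand.
Numerator = 44.68 + 9.74 + 25.58 = 80.00 thousand.
Denominator = 513.43 + 9.74 = 523.17 thousand.
Broad rate = 80.00 / 523.17 = 15.29%.

Broad underutilization rate ≈ 15.29%.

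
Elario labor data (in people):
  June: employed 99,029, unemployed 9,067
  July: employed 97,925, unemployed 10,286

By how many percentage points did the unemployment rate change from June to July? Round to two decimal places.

June: labor force = 99,029 + 9,067 = 108,096; u = 9,067/108,096 = 8.39%.
July: labor force = 97,925 + 10,286 = 108,211; u = 10,286/108,211 = 9.51%.
Change = 9.51% − 8.39% = +1.12 pp.

The unemployment rate changed by +1.12 percentage points.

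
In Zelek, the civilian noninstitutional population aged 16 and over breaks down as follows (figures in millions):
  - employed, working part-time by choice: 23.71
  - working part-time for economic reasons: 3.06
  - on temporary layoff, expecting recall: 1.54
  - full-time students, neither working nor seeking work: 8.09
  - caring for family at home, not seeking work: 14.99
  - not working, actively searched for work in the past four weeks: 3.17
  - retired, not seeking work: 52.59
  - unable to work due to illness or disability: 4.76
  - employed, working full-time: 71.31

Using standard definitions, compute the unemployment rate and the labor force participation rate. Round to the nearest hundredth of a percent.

Employed = 23.71 + 3.06 + 71.31 = 98.08 million (anyone who worked, including part-time for economic reasons, counts as employed).
Unemployed = 1.54 + 3.17 = 4.71 million (jobless and actively searching, or on temporary layoff).
Labor force = 98.08 + 4.71 = 102.79 million.
Not in labor force = 8.09 + 14.99 + 52.59 + 4.76 = 80.43 million (those not working and not actively searching are outside the labor force).
Civilian working-age population = 102.79 + 80.43 = 183.22 million.
Unemployment rate = 4.71 / 102.79 = 4.58%.
Labor force participation rate = 102.79 / 183.22 = 56.10%.

Unemployment rate ≈ 4.58%; labor force participation rate ≈ 56.10%.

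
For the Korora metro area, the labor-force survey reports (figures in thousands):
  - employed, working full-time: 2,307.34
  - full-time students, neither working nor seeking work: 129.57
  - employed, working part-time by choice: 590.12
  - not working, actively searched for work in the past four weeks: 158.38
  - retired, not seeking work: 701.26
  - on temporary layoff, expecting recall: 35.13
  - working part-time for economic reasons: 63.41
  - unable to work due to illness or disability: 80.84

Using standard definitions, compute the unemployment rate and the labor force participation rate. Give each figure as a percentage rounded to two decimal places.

Employed = 2,307.34 + 590.12 + 63.41 = 2,960.87 thousand (anyone who worked, including part-time for economic reasons, counts as employed).
Unemployed = 158.38 + 35.13 = 193.51 thousand (jobless and actively searching, or on temporary layoff).
Labor force = 2,960.87 + 193.51 = 3,154.38 thousand.
Not in labor force = 129.57 + 701.26 + 80.84 = 911.67 thousand (those not working and not actively searching are outside the labor force).
Civilian working-age population = 3,154.38 + 911.67 = 4,066.05 thousand.
Unemployment rate = 193.51 / 3,154.38 = 6.13%.
Labor force participation rate = 3,154.38 / 4,066.05 = 77.58%.

Unemployment rate ≈ 6.13%; labor force participation rate ≈ 77.58%.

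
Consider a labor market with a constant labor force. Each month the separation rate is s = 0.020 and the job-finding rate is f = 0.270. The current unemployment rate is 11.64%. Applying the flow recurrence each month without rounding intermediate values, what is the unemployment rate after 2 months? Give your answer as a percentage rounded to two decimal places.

Unemployment rate after two months ≈ 9.29%.

With a fixed labor force, u_{t+1} = u_t + s·(1−u_t) − f·u_t = u_t·(1−s−f) + s.
Here 1−s−f = 0.710 and s = 0.020.
u_1 = 0.116400 × 0.710 + 0.020 = 0.102644.
u_2 = 0.102644 × 0.710 + 0.020 = 0.092877.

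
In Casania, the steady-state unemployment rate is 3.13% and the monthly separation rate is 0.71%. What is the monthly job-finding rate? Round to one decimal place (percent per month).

From u* = s/(s+f): f = s·(1−u)/u.
f = 0.71 × (1 − 0.0313) / 0.0313 = 0.6878 / 0.0313 ≈ 22.0% per month.

Job-finding rate ≈ 22.0% per month.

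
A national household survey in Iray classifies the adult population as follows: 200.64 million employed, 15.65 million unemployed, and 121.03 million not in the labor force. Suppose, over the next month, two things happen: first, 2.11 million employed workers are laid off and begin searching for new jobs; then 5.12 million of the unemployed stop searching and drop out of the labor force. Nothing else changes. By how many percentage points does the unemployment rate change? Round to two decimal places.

Initially, labor force = 200.64 + 15.65 = 216.29 million, so u = 15.65/216.29 = 7.24%.
After the first change, employed falls and unemployed rises by 2.11; labor force unchanged → E = 198.53, U = 17.76, labor force = 216.29 million.
After the second change, unemployed and labor force both fall by 5.12 → E = 198.53, U = 12.64, labor force = 211.17 million.
New unemployment rate = 12.64 / 211.17 = 5.99%.
Change = 5.99% − 7.24% = −1.25 percentage points.

The unemployment rate changes by −1.25 percentage points.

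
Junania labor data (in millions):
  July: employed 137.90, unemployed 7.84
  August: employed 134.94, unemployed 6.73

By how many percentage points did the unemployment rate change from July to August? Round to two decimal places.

The unemployment rate changed by −0.63 percentage points.

July: labor force = 137.90 + 7.84 = 145.74; u = 7.84/145.74 = 5.38%.
August: labor force = 134.94 + 6.73 = 141.67; u = 6.73/141.67 = 4.75%.
Change = 4.75% − 5.38% = −0.63 pp.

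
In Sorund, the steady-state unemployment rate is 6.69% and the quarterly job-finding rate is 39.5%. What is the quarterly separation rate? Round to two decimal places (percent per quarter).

From u* = s/(s+f): s = u·f/(1−u).
s = 0.0669 × 39.5 / (1 − 0.0669) = 2.6425 / 0.9331 ≈ 2.83% per quarter.

Separation rate ≈ 2.83% per quarter.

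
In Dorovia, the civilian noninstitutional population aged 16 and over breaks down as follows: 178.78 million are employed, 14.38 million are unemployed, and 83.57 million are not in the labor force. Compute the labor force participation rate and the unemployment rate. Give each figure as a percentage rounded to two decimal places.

Labor force participation rate ≈ 69.80%; unemployment rate ≈ 7.44%.

Labor force = employed + unemployed = 178.78 + 14.38 = 193.16 million.
Working-age population = 193.16 + 83.57 = 276.73 million.
Unemployment rate = 14.38 / 193.16 = 7.44%.
Labor force participation rate = 193.16 / 276.73 = 69.80%.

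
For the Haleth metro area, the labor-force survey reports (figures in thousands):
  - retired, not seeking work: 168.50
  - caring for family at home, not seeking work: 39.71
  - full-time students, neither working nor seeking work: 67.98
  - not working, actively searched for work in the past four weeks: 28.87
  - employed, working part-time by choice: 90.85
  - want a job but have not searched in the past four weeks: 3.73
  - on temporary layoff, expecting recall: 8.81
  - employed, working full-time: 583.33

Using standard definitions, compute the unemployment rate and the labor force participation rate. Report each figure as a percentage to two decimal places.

Unemployment rate ≈ 5.29%; labor force participation rate ≈ 71.78%.

Employed = 90.85 + 583.33 = 674.18 thousand.
Unemployed = 28.87 + 8.81 = 37.68 thousand (jobless and actively searching, or on temporary layoff).
Labor force = 674.18 + 37.68 = 711.86 thousand.
Not in labor force = 168.50 + 39.71 + 67.98 + 3.73 = 279.92 thousand (those not working and not actively searching are outside the labor force — including those who want a job but have given up searching).
Civilian working-age population = 711.86 + 279.92 = 991.78 thousand.
Unemployment rate = 37.68 / 711.86 = 5.29%.
Labor force participation rate = 711.86 / 991.78 = 71.78%.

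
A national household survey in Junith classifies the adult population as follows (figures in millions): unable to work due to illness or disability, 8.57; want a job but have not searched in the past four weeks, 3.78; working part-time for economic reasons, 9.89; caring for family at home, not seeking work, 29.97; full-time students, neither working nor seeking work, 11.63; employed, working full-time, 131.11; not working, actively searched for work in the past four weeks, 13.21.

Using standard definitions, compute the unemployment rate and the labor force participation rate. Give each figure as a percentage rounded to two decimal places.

Employed = 9.89 + 131.11 = 141.00 million (anyone who worked, including part-time for economic reasons, counts as employed).
Unemployed = 13.21 million.
Labor force = 141.00 + 13.21 = 154.21 million.
Not in labor force = 8.57 + 3.78 + 29.97 + 11.63 = 53.95 million (those not working and not actively searching are outside the labor force — including those who want a job but have given up searching).
Civilian working-age population = 154.21 + 53.95 = 208.16 million.
Unemployment rate = 13.21 / 154.21 = 8.57%.
Labor force participation rate = 154.21 / 208.16 = 74.08%.

Unemployment rate ≈ 8.57%; labor force participation rate ≈ 74.08%.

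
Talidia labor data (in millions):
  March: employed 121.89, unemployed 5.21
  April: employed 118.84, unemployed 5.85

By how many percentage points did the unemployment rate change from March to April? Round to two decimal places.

March: labor force = 121.89 + 5.21 = 127.10; u = 5.21/127.10 = 4.10%.
April: labor force = 118.84 + 5.85 = 124.69; u = 5.85/124.69 = 4.69%.
Change = 4.69% − 4.10% = +0.59 pp.

The unemployment rate changed by +0.59 percentage points.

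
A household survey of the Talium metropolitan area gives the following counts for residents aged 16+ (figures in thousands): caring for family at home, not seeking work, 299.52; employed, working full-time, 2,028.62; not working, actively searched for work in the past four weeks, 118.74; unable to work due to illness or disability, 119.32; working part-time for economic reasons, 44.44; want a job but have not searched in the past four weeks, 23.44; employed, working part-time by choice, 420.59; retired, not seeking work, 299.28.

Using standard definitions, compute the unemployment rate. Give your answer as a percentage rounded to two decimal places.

Employed = 2,028.62 + 44.44 + 420.59 = 2,493.65 thousand (anyone who worked, including part-time for economic reasons, counts as employed).
Unemployed = 118.74 thousand.
Labor force = 2,493.65 + 118.74 = 2,612.39 thousand.
Unemployment rate = 118.74 / 2,612.39 = 4.55%.

Unemployment rate ≈ 4.55%.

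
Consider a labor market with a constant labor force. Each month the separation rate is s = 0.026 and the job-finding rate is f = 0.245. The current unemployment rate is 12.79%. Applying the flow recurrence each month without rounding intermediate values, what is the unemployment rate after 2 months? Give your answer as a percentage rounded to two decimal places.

With a fixed labor force, u_{t+1} = u_t + s·(1−u_t) − f·u_t = u_t·(1−s−f) + s.
Here 1−s−f = 0.729 and s = 0.026.
u_1 = 0.127900 × 0.729 + 0.026 = 0.119239.
u_2 = 0.119239 × 0.729 + 0.026 = 0.112925.

Unemployment rate after two months ≈ 11.29%.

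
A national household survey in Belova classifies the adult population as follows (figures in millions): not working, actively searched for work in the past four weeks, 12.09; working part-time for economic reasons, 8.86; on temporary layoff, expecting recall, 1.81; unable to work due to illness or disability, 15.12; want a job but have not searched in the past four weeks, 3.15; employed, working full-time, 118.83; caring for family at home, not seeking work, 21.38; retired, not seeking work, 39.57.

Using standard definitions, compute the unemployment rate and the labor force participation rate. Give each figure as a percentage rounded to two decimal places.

Employed = 8.86 + 118.83 = 127.69 million (anyone who worked, including part-time for economic reasons, counts as employed).
Unemployed = 12.09 + 1.81 = 13.90 million (jobless and actively searching, or on temporary layoff).
Labor force = 127.69 + 13.90 = 141.59 million.
Not in labor force = 15.12 + 3.15 + 21.38 + 39.57 = 79.22 million (those not working and not actively searching are outside the labor force — including those who want a job but have given up searching).
Civilian working-age population = 141.59 + 79.22 = 220.81 million.
Unemployment rate = 13.90 / 141.59 = 9.82%.
Labor force participation rate = 141.59 / 220.81 = 64.12%.

Unemployment rate ≈ 9.82%; labor force participation rate ≈ 64.12%.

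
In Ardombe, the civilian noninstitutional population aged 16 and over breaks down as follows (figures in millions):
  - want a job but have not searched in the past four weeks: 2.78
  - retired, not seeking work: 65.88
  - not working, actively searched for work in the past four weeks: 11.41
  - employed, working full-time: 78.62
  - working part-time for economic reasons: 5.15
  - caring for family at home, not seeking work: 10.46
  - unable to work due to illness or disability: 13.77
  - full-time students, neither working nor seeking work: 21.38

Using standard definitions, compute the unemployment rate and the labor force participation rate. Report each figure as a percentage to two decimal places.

Employed = 78.62 + 5.15 = 83.77 million (anyone who worked, including part-time for economic reasons, counts as employed).
Unemployed = 11.41 million.
Labor force = 83.77 + 11.41 = 95.18 million.
Not in labor force = 2.78 + 65.88 + 10.46 + 13.77 + 21.38 = 114.27 million (those not working and not actively searching are outside the labor force — including those who want a job but have given up searching).
Civilian working-age population = 95.18 + 114.27 = 209.45 million.
Unemployment rate = 11.41 / 95.18 = 11.99%.
Labor force participation rate = 95.18 / 209.45 = 45.44%.

Unemployment rate ≈ 11.99%; labor force participation rate ≈ 45.44%.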